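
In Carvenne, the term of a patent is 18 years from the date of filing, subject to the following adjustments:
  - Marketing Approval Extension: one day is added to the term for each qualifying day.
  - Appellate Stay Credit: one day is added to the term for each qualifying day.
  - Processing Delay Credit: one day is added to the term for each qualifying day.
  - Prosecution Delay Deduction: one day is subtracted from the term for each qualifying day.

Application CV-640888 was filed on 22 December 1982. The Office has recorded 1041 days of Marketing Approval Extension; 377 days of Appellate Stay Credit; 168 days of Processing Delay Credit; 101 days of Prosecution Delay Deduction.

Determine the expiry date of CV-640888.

Base term: filing date + 18 years → 22 December 2000.
Marketing Approval Extension: +1041 days → 29 October 2003.
Appellate Stay Credit: +377 days → 9 November 2004.
Processing Delay Credit: +168 days → 26 April 2005.
Prosecution Delay Deduction: −101 days → 15 January 2005.

January 15, 2005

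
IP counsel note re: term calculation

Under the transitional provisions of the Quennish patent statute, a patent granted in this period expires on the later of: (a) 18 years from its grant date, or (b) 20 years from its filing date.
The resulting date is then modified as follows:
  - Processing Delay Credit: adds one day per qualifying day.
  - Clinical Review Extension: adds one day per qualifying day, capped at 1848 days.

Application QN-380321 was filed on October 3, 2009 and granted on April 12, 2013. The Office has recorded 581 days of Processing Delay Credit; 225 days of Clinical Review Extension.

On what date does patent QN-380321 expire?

(a) grant + 18 years → 12 April 2031.
(b) filing + 20 years → 3 October 2029.
Later of the two: 12 April 2031.
Processing Delay Credit: +581 days → 13 November 2032.
Clinical Review Extension: 225 days (within the 1848-day cap) → +225 days → 26 June 2033.

2033-06-26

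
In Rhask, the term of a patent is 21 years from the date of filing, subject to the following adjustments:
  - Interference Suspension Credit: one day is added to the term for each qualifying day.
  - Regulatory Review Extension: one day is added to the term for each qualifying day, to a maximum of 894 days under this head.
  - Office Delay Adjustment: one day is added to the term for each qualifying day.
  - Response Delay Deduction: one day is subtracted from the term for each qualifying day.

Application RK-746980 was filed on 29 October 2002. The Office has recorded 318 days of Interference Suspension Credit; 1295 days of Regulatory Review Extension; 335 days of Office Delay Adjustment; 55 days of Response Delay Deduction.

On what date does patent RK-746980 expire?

Base term: filing date + 21 years → 29 October 2023.
Interference Suspension Credit: +318 days → 11 September 2024.
Regulatory Review Extension: 1295 days claimed exceeds the 894-day cap, so +894 days → 22 February 2027.
Office Delay Adjustment: +335 days → 23 January 2028.
Response Delay Deduction: −55 days → 29 November 2027.

2027-11-29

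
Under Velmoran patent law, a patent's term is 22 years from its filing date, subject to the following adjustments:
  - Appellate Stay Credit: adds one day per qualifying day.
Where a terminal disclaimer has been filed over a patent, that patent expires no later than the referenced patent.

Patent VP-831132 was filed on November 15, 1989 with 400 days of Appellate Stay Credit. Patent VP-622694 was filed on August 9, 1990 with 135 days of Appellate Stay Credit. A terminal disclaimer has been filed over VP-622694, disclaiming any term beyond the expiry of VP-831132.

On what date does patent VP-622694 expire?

Natural term of VP-622694:
  Base: filing + 22 years → 9 August 2012.
  Appellate Stay Credit: +135 days → 22 December 2012.
Expiry of referenced patent VP-831132:
  Base: filing + 22 years → 15 November 2011.
  Appellate Stay Credit: +400 days → 19 December 2012.
Terminal disclaimer: VP-622694 expires on the earlier of 22 December 2012 and 19 December 2012.

December 19, 2012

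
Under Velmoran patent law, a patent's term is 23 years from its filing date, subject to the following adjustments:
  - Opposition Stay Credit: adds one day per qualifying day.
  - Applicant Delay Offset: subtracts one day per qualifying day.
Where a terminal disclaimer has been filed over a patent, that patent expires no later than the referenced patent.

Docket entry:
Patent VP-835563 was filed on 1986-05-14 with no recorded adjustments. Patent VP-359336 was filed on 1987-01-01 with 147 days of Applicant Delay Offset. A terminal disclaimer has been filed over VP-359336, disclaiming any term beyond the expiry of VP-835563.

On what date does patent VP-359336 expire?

Natural term of VP-359336:
  Base: filing + 23 years → 1 January 2010.
  Applicant Delay Offset: −147 days → 7 August 2009.
Expiry of referenced patent VP-835563:
  Base: filing + 23 years → 14 May 2009.
Terminal disclaimer: VP-359336 expires on the earlier of 7 August 2009 and 14 May 2009.

2009-05-14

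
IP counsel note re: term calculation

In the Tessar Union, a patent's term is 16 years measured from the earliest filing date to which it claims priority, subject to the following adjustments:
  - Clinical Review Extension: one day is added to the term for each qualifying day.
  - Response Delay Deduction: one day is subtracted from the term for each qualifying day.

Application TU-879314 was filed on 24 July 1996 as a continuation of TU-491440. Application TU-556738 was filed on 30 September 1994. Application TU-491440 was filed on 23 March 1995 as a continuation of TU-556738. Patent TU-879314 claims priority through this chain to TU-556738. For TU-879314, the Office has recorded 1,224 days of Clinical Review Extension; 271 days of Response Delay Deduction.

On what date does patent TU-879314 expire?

Earliest priority filing: 30 September 1994.
Base term: 30 September 1994 + 16 years → 30 September 2010.
Clinical Review Extension: +1224 days → 5 February 2014.
Response Delay Deduction: −271 days → 10 May 2013.

May 10, 2013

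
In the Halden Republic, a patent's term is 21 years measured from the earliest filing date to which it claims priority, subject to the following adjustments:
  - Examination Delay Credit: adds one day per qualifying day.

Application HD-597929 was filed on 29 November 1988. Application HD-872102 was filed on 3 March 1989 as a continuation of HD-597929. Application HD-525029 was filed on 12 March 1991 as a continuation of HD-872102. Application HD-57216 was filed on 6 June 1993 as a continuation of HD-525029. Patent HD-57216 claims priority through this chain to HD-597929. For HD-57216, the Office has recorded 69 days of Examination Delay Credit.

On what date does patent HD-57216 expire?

2010-02-06

Earliest priority filing: 29 November 1988.
Base term: 29 November 1988 + 21 years → 29 November 2009.
Examination Delay Credit: +69 days → 6 February 2010.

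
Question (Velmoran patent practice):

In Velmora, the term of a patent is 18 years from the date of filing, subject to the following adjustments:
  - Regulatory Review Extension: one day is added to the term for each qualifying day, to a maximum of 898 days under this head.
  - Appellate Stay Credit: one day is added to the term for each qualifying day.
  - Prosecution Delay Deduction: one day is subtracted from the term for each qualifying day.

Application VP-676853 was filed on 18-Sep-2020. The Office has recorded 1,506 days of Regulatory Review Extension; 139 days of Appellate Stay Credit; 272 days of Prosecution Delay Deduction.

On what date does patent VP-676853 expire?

Base term: filing date + 18 years → 18 September 2038.
Regulatory Review Extension: 1506 days claimed exceeds the 898-day cap, so +898 days → 4 March 2041.
Appellate Stay Credit: +139 days → 21 July 2041.
Prosecution Delay Deduction: −272 days → 22 October 2040.

2040-10-22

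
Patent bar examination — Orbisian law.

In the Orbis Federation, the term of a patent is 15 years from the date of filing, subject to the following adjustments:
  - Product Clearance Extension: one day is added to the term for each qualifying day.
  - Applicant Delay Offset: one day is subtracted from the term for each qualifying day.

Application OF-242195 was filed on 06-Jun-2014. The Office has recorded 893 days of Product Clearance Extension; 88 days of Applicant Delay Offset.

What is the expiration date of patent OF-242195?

2031-08-20

Base term: filing date + 15 years → 6 June 2029.
Product Clearance Extension: +893 days → 16 November 2031.
Applicant Delay Offset: −88 days → 20 August 2031.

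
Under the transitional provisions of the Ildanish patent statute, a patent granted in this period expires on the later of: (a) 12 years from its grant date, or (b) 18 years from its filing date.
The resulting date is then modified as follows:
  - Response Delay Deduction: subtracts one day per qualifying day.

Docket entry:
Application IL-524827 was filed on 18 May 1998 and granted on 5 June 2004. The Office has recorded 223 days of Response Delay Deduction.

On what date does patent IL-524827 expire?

2015-10-26

(a) grant + 12 years → 5 June 2016.
(b) filing + 18 years → 18 May 2016.
Later of the two: 5 June 2016.
Response Delay Deduction: −223 days → 26 October 2015.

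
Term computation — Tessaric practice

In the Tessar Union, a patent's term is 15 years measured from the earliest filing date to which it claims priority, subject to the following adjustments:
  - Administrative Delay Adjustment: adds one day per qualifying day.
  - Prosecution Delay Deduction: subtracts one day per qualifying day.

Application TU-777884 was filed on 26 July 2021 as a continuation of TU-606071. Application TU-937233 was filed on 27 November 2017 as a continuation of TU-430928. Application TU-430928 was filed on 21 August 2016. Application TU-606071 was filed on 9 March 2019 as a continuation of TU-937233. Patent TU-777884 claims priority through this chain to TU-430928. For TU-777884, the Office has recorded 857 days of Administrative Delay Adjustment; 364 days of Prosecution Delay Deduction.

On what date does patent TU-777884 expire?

Earliest priority filing: 21 August 2016.
Base term: 21 August 2016 + 15 years → 21 August 2031.
Administrative Delay Adjustment: +857 days → 25 December 2033.
Prosecution Delay Deduction: −364 days → 26 December 2032.

2032-12-26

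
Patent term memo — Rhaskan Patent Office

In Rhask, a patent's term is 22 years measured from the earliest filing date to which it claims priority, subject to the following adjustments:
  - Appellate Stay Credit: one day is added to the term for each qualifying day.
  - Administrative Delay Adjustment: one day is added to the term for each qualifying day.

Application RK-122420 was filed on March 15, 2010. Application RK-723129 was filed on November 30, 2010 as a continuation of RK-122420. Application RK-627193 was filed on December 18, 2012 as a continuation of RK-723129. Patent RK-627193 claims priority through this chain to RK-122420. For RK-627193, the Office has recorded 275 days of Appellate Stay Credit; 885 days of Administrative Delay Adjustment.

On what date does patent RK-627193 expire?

Earliest priority filing: 15 March 2010.
Base term: 15 March 2010 + 22 years → 15 March 2032.
Appellate Stay Credit: +275 days → 15 December 2032.
Administrative Delay Adjustment: +885 days → 19 May 2035.

2035-05-19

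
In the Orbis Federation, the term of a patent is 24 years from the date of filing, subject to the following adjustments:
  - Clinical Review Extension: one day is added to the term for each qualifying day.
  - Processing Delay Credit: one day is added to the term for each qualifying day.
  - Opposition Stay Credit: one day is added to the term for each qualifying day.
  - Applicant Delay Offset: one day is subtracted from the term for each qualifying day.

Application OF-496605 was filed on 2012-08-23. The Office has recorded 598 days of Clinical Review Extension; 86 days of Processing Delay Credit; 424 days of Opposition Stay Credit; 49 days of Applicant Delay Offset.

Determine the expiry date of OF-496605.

July 18, 2039

Base term: filing date + 24 years → 23 August 2036.
Clinical Review Extension: +598 days → 13 April 2038.
Processing Delay Credit: +86 days → 8 July 2038.
Opposition Stay Credit: +424 days → 5 September 2039.
Applicant Delay Offset: −49 days → 18 July 2039.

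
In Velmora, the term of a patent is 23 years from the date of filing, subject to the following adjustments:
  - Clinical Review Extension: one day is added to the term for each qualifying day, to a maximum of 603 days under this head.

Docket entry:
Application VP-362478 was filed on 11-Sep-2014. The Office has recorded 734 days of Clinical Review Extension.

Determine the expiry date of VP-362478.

Base term: filing date + 23 years → 11 September 2037.
Clinical Review Extension: 734 days claimed exceeds the 603-day cap, so +603 days → 7 May 2039.

2039-05-07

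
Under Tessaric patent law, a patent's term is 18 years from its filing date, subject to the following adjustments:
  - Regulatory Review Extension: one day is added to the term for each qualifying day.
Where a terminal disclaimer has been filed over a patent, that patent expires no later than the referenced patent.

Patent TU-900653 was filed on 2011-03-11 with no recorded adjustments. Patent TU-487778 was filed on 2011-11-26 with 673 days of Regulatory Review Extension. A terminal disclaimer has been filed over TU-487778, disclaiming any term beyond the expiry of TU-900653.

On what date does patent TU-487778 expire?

Natural term of TU-487778:
  Base: filing + 18 years → 26 November 2029.
  Regulatory Review Extension: +673 days → 30 September 2031.
Expiry of referenced patent TU-900653:
  Base: filing + 18 years → 11 March 2029.
Terminal disclaimer: TU-487778 expires on the earlier of 30 September 2031 and 11 March 2029.

2029-03-11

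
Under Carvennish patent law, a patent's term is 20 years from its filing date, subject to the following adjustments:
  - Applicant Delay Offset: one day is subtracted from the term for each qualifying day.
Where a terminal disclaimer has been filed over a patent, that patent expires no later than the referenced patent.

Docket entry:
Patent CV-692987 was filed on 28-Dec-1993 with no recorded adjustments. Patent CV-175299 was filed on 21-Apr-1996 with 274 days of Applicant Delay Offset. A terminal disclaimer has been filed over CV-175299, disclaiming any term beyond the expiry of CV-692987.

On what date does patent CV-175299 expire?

December 28, 2013

Natural term of CV-175299:
  Base: filing + 20 years → 21 April 2016.
  Applicant Delay Offset: −274 days → 22 July 2015.
Expiry of referenced patent CV-692987:
  Base: filing + 20 years → 28 December 2013.
Terminal disclaimer: CV-175299 expires on the earlier of 22 July 2015 and 28 December 2013.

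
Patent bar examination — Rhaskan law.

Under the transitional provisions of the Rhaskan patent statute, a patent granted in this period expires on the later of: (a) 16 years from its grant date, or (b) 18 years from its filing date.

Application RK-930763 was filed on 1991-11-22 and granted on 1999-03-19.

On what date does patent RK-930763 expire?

(a) grant + 16 years → 19 March 2015.
(b) filing + 18 years → 22 November 2009.
Later of the two: 19 March 2015.

March 19, 2015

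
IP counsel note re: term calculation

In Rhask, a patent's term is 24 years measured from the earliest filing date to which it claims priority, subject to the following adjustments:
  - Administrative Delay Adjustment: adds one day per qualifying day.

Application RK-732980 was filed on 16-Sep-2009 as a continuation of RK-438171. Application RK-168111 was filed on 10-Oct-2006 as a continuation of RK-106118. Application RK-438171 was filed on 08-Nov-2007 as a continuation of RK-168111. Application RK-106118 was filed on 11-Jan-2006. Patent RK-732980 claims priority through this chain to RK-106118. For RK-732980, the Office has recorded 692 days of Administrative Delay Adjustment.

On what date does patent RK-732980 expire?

December 4, 2031

Earliest priority filing: 11 January 2006.
Base term: 11 January 2006 + 24 years → 11 January 2030.
Administrative Delay Adjustment: +692 days → 4 December 2031.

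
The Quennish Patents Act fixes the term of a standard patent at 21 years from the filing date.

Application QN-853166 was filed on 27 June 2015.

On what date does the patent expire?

June 27, 2036

Filing date + 21 years → 27 June 2036.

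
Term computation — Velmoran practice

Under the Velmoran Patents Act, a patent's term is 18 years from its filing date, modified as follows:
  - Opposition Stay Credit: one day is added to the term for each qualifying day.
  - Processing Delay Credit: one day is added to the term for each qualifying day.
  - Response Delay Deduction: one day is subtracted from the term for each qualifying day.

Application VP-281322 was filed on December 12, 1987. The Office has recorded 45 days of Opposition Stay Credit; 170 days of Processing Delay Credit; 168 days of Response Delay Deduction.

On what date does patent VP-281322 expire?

Base term: filing date + 18 years → 12 December 2005.
Opposition Stay Credit: +45 days → 26 January 2006.
Processing Delay Credit: +170 days → 15 July 2006.
Response Delay Deduction: −168 days → 28 January 2006.

January 28, 2006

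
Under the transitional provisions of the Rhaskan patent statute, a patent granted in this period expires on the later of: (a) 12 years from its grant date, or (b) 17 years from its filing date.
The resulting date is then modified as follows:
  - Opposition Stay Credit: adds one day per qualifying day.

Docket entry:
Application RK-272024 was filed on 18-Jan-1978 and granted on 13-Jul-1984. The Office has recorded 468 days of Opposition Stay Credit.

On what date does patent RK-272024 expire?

(a) grant + 12 years → 13 July 1996.
(b) filing + 17 years → 18 January 1995.
Later of the two: 13 July 1996.
Opposition Stay Credit: +468 days → 24 October 1997.

October 24, 1997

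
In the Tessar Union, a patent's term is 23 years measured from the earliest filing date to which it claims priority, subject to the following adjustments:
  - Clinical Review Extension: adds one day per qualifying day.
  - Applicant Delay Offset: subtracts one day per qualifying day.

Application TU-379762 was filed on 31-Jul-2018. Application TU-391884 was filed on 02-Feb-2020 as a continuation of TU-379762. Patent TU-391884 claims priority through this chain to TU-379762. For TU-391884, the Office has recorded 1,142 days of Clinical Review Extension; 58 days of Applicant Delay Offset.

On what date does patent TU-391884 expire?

Earliest priority filing: 31 July 2018.
Base term: 31 July 2018 + 23 years → 31 July 2041.
Clinical Review Extension: +1142 days → 15 September 2044.
Applicant Delay Offset: −58 days → 19 July 2044.

July 19, 2044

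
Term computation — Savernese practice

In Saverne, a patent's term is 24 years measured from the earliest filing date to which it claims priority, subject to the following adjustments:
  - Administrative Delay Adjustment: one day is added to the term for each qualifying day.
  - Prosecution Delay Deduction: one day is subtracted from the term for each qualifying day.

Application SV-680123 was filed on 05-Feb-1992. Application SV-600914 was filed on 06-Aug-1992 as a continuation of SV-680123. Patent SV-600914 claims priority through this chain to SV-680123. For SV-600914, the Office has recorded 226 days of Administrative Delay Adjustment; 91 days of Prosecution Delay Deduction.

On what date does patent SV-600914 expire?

2016-06-19

Earliest priority filing: 5 February 1992.
Base term: 5 February 1992 + 24 years → 5 February 2016.
Administrative Delay Adjustment: +226 days → 18 September 2016.
Prosecution Delay Deduction: −91 days → 19 June 2016.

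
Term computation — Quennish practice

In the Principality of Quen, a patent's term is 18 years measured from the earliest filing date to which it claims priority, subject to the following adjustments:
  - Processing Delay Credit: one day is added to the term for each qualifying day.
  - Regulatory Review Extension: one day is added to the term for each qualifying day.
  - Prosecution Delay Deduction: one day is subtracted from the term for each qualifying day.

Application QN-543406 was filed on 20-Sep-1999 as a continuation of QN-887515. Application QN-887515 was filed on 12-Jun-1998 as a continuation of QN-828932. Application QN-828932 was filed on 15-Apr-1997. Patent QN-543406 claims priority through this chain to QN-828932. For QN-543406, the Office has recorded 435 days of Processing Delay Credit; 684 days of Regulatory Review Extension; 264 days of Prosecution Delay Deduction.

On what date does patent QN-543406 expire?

Earliest priority filing: 15 April 1997.
Base term: 15 April 1997 + 18 years → 15 April 2015.
Processing Delay Credit: +435 days → 23 June 2016.
Regulatory Review Extension: +684 days → 8 May 2018.
Prosecution Delay Deduction: −264 days → 17 August 2017.

2017-08-17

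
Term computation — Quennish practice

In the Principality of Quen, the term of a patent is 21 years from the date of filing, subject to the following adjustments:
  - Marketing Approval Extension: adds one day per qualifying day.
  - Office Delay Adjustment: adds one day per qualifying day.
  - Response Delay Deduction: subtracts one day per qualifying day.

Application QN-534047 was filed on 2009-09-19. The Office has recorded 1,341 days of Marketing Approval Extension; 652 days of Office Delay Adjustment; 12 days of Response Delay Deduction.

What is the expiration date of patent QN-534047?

February 21, 2036

Base term: filing date + 21 years → 19 September 2030.
Marketing Approval Extension: +1341 days → 22 May 2034.
Office Delay Adjustment: +652 days → 4 March 2036.
Response Delay Deduction: −12 days → 21 February 2036.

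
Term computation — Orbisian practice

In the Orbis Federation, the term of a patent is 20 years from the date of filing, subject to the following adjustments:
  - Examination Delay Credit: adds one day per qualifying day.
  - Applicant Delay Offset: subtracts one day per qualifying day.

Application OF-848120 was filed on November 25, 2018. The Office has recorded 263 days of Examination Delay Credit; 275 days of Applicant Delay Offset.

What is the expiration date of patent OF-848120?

Base term: filing date + 20 years → 25 November 2038.
Examination Delay Credit: +263 days → 15 August 2039.
Applicant Delay Offset: −275 days → 13 November 2038.

November 13, 2038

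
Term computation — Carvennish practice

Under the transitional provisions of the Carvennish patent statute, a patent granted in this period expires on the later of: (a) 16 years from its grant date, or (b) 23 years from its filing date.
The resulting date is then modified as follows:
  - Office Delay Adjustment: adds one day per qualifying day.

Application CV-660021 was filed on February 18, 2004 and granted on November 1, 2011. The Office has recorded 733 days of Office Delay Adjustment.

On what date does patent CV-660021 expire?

(a) grant + 16 years → 1 November 2027.
(b) filing + 23 years → 18 February 2027.
Later of the two: 1 November 2027.
Office Delay Adjustment: +733 days → 3 November 2029.

November 3, 2029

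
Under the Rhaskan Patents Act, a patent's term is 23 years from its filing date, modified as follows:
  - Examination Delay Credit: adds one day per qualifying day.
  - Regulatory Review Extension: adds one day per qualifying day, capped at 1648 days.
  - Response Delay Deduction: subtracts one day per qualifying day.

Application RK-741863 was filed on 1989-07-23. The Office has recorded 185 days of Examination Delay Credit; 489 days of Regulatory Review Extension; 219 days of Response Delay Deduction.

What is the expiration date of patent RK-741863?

2013-10-21

Base term: filing date + 23 years → 23 July 2012.
Examination Delay Credit: +185 days → 24 January 2013.
Regulatory Review Extension: 489 days (within the 1648-day cap) → +489 days → 28 May 2014.
Response Delay Deduction: −219 days → 21 October 2013.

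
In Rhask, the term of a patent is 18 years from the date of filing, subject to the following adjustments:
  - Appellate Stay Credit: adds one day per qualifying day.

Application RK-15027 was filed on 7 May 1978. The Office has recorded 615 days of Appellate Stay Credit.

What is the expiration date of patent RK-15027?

1998-01-12

Base term: filing date + 18 years → 7 May 1996.
Appellate Stay Credit: +615 days → 12 January 1998.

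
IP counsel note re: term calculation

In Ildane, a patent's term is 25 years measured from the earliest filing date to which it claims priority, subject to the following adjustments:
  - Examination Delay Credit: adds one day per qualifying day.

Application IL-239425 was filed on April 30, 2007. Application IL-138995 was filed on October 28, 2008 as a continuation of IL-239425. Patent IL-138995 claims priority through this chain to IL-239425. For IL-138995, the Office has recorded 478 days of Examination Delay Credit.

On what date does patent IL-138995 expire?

August 21, 2033

Earliest priority filing: 30 April 2007.
Base term: 30 April 2007 + 25 years → 30 April 2032.
Examination Delay Credit: +478 days → 21 August 2033.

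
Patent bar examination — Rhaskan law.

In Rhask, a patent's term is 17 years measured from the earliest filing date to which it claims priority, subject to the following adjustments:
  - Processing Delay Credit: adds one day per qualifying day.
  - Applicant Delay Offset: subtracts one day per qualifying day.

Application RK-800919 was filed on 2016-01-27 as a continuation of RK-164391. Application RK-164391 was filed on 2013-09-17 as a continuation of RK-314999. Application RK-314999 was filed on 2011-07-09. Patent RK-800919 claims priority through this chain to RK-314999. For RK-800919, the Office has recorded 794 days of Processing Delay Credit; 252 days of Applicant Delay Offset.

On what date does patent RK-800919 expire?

2030-01-02

Earliest priority filing: 9 July 2011.
Base term: 9 July 2011 + 17 years → 9 July 2028.
Processing Delay Credit: +794 days → 11 September 2030.
Applicant Delay Offset: −252 days → 2 January 2030.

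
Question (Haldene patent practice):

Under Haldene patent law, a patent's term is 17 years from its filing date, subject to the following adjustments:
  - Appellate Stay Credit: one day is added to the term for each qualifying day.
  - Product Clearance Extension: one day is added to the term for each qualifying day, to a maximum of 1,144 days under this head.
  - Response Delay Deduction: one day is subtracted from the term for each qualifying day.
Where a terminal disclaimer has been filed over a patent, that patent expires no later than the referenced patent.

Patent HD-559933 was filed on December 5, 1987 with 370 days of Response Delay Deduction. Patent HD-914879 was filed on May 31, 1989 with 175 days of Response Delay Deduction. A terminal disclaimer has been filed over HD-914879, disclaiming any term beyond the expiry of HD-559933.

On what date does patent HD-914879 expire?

Natural term of HD-914879:
  Base: filing + 17 years → 31 May 2006.
  Response Delay Deduction: −175 days → 7 December 2005.
Expiry of referenced patent HD-559933:
  Base: filing + 17 years → 5 December 2004.
  Response Delay Deduction: −370 days → 1 December 2003.
Terminal disclaimer: HD-914879 expires on the earlier of 7 December 2005 and 1 December 2003.

2003-12-01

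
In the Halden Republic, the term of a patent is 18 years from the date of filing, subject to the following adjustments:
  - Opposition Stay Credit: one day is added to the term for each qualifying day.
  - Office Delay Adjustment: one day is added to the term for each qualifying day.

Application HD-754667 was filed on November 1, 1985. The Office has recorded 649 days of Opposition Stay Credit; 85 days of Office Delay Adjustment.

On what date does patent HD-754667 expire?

Base term: filing date + 18 years → 1 November 2003.
Opposition Stay Credit: +649 days → 11 August 2005.
Office Delay Adjustment: +85 days → 4 November 2005.

November 4, 2005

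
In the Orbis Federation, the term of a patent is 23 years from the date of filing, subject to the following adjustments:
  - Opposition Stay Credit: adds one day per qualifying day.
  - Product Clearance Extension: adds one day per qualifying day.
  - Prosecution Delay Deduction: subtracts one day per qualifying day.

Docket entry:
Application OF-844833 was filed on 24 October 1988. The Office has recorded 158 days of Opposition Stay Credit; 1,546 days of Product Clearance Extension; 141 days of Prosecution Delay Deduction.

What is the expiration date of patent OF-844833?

Base term: filing date + 23 years → 24 October 2011.
Opposition Stay Credit: +158 days → 30 March 2012.
Product Clearance Extension: +1546 days → 23 June 2016.
Prosecution Delay Deduction: −141 days → 3 February 2016.

2016-02-03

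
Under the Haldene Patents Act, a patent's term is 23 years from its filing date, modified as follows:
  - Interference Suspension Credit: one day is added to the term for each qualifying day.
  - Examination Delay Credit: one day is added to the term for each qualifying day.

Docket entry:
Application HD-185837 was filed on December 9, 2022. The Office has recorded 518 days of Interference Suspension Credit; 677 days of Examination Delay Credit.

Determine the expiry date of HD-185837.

Base term: filing date + 23 years → 9 December 2045.
Interference Suspension Credit: +518 days → 11 May 2047.
Examination Delay Credit: +677 days → 18 March 2049.

March 18, 2049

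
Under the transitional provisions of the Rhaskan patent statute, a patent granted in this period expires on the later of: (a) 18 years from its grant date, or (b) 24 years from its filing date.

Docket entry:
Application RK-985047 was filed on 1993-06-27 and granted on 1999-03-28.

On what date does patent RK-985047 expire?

(a) grant + 18 years → 28 March 2017.
(b) filing + 24 years → 27 June 2017.
Later of the two: 27 June 2017.

2017-06-27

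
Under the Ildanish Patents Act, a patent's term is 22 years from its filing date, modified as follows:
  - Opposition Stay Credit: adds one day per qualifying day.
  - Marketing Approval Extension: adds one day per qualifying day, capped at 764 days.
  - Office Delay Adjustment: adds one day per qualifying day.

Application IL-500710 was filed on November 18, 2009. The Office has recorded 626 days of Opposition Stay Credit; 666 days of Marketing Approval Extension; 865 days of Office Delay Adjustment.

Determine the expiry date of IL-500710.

2037-10-14

Base term: filing date + 22 years → 18 November 2031.
Opposition Stay Credit: +626 days → 5 August 2033.
Marketing Approval Extension: 666 days (within the 764-day cap) → +666 days → 2 June 2035.
Office Delay Adjustment: +865 days → 14 October 2037.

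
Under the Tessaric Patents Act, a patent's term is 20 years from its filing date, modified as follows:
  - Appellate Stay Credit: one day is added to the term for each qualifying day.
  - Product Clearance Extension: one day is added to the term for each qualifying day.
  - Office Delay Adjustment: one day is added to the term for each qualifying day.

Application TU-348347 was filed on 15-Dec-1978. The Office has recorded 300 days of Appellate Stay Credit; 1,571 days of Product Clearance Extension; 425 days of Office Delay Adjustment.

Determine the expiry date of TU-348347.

2005-03-29

Base term: filing date + 20 years → 15 December 1998.
Appellate Stay Credit: +300 days → 11 October 1999.
Product Clearance Extension: +1571 days → 29 January 2004.
Office Delay Adjustment: +425 days → 29 March 2005.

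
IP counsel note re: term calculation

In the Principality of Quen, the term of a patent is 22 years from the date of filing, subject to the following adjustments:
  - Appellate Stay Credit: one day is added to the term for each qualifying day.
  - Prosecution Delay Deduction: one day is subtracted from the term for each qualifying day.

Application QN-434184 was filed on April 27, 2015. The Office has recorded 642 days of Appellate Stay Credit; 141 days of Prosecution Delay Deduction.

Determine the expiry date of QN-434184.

Base term: filing date + 22 years → 27 April 2037.
Appellate Stay Credit: +642 days → 29 January 2039.
Prosecution Delay Deduction: −141 days → 10 September 2038.

September 10, 2038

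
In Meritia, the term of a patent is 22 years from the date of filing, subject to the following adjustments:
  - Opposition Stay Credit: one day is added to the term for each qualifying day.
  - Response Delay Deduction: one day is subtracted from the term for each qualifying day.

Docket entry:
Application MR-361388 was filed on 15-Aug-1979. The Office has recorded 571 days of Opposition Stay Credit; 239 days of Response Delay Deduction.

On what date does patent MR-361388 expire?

July 13, 2002

Base term: filing date + 22 years → 15 August 2001.
Opposition Stay Credit: +571 days → 9 March 2003.
Response Delay Deduction: −239 days → 13 July 2002.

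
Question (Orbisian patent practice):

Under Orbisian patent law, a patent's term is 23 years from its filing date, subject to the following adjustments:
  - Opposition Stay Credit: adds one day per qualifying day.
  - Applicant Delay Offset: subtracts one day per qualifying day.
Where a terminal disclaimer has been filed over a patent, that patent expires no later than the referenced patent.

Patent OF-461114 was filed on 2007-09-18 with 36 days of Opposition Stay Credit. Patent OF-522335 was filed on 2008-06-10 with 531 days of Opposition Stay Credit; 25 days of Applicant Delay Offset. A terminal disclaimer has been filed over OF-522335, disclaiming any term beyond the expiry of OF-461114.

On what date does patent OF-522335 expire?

Natural term of OF-522335:
  Base: filing + 23 years → 10 June 2031.
  Opposition Stay Credit: +531 days → 22 November 2032.
  Applicant Delay Offset: −25 days → 28 October 2032.
Expiry of referenced patent OF-461114:
  Base: filing + 23 years → 18 September 2030.
  Opposition Stay Credit: +36 days → 24 October 2030.
Terminal disclaimer: OF-522335 expires on the earlier of 28 October 2032 and 24 October 2030.

2030-10-24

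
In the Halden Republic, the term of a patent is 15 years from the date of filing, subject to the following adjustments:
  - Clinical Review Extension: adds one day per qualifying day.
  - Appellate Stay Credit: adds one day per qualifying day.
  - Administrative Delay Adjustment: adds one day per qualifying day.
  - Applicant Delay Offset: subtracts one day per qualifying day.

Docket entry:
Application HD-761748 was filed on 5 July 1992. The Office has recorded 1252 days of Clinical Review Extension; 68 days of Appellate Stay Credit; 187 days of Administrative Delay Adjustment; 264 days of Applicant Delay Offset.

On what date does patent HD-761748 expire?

2010-11-29

Base term: filing date + 15 years → 5 July 2007.
Clinical Review Extension: +1252 days → 8 December 2010.
Appellate Stay Credit: +68 days → 14 February 2011.
Administrative Delay Adjustment: +187 days → 20 August 2011.
Applicant Delay Offset: −264 days → 29 November 2010.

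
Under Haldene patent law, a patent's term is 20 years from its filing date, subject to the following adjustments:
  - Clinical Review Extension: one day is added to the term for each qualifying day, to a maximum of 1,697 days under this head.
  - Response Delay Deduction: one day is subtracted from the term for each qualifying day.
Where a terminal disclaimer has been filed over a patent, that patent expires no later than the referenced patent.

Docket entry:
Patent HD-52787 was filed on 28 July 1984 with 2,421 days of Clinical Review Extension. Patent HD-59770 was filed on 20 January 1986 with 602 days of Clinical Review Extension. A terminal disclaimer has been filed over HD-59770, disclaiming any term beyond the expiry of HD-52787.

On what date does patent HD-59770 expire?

Natural term of HD-59770:
  Base: filing + 20 years → 20 January 2006.
  Clinical Review Extension: 602 days (within the 1697-day cap) → +602 days → 14 September 2007.
Expiry of referenced patent HD-52787:
  Base: filing + 20 years → 28 July 2004.
  Clinical Review Extension: 2421 days claimed exceeds the 1697-day cap, so +1697 days → 21 March 2009.
Terminal disclaimer: HD-59770 expires on the earlier of 14 September 2007 and 21 March 2009.

September 14, 2007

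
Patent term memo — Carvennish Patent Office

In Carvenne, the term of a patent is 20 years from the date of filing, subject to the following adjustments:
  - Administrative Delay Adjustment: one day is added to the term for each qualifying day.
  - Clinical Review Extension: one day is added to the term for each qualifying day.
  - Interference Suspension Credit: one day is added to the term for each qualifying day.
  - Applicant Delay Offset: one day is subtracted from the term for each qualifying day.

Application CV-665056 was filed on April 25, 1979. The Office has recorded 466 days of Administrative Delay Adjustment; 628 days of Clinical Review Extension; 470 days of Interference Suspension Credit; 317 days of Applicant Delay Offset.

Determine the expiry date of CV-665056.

Base term: filing date + 20 years → 25 April 1999.
Administrative Delay Adjustment: +466 days → 3 August 2000.
Clinical Review Extension: +628 days → 23 April 2002.
Interference Suspension Credit: +470 days → 6 August 2003.
Applicant Delay Offset: −317 days → 23 September 2002.

2002-09-23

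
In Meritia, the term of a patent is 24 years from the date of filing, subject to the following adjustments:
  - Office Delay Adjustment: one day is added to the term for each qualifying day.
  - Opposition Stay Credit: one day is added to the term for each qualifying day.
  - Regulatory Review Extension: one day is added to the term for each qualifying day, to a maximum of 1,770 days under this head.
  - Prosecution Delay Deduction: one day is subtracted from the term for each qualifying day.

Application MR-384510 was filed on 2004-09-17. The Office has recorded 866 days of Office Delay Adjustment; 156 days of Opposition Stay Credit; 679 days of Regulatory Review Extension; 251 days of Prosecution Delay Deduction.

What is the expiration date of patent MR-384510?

Base term: filing date + 24 years → 17 September 2028.
Office Delay Adjustment: +866 days → 31 January 2031.
Opposition Stay Credit: +156 days → 6 July 2031.
Regulatory Review Extension: 679 days (within the 1770-day cap) → +679 days → 15 May 2033.
Prosecution Delay Deduction: −251 days → 6 September 2032.

September 6, 2032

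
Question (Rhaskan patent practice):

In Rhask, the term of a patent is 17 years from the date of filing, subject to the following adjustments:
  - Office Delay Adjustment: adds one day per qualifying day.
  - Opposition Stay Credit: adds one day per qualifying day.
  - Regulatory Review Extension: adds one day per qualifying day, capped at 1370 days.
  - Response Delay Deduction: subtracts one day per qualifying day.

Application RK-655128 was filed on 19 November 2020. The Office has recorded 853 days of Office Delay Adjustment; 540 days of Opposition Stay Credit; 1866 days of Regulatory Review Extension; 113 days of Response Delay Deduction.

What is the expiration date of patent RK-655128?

Base term: filing date + 17 years → 19 November 2037.
Office Delay Adjustment: +853 days → 21 March 2040.
Opposition Stay Credit: +540 days → 12 September 2041.
Regulatory Review Extension: 1866 days claimed exceeds the 1370-day cap, so +1370 days → 13 June 2045.
Response Delay Deduction: −113 days → 20 February 2045.

2045-02-20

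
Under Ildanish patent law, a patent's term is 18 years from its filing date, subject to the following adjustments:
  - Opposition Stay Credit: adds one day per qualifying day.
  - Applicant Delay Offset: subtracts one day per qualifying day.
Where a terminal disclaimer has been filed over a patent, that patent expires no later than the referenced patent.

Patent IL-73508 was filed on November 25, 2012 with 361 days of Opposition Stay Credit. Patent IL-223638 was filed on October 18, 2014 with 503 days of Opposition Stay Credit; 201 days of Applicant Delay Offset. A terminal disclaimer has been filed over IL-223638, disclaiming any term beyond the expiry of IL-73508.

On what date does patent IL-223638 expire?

2031-11-21

Natural term of IL-223638:
  Base: filing + 18 years → 18 October 2032.
  Opposition Stay Credit: +503 days → 5 March 2034.
  Applicant Delay Offset: −201 days → 16 August 2033.
Expiry of referenced patent IL-73508:
  Base: filing + 18 years → 25 November 2030.
  Opposition Stay Credit: +361 days → 21 November 2031.
Terminal disclaimer: IL-223638 expires on the earlier of 16 August 2033 and 21 November 2031.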